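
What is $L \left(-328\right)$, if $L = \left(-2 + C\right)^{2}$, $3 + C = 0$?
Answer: $-8200$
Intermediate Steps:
$C = -3$ ($C = -3 + 0 = -3$)
$L = 25$ ($L = \left(-2 - 3\right)^{2} = \left(-5\right)^{2} = 25$)
$L \left(-328\right) = 25 \left(-328\right) = -8200$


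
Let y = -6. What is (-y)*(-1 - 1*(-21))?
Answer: 120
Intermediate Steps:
(-y)*(-1 - 1*(-21)) = (-1*(-6))*(-1 - 1*(-21)) = 6*(-1 + 21) = 6*20 = 120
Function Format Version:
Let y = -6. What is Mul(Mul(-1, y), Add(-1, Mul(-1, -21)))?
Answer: 120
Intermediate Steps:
Mul(Mul(-1, y), Add(-1, Mul(-1, -21))) = Mul(Mul(-1, -6), Add(-1, Mul(-1, -21))) = Mul(6, Add(-1, 21)) = Mul(6, 20) = 120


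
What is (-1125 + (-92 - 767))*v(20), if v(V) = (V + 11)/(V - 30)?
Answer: 30752/5 ≈ 6150.4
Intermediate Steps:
v(V) = (11 + V)/(-30 + V)
(-1125 + (-92 - 767))*v(20) = (-1125 + (-92 - 767))*((11 + 20)/(-30 + 20)) = (-1125 - 859)*(31/(-10)) = -(-992)*31/5 = -1984*(-31/10) = 30752/5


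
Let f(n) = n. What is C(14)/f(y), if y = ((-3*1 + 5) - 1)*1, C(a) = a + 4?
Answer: 18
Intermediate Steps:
C(a) = 4 + a
y = 1 (y = ((-3 + 5) - 1)*1 = (2 - 1)*1 = 1*1 = 1)
C(14)/f(y) = (4 + 14)/1 = 18*1 = 18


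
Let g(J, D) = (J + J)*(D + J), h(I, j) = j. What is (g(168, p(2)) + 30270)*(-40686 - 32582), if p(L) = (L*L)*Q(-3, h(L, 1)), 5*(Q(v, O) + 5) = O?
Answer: -29404939512/5 ≈ -5.8810e+9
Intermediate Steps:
Q(v, O) = -5 + O/5
p(L) = -24*L²/5 (p(L) = (L*L)*(-5 + (⅕)*1) = L²*(-5 + ⅕) = L²*(-24/5) = -24*L²/5)
g(J, D) = 2*J*(D + J) (g(J, D) = (2*J)*(D + J) = 2*J*(D + J))
(g(168, p(2)) + 30270)*(-40686 - 32582) = (2*168*(-24/5*2² + 168) + 30270)*(-40686 - 32582) = (2*168*(-24/5*4 + 168) + 30270)*(-73268) = (2*168*(-96/5 + 168) + 30270)*(-73268) = (2*168*(744/5) + 30270)*(-73268) = (249984/5 + 30270)*(-73268) = (401334/5)*(-73268) = -29404939512/5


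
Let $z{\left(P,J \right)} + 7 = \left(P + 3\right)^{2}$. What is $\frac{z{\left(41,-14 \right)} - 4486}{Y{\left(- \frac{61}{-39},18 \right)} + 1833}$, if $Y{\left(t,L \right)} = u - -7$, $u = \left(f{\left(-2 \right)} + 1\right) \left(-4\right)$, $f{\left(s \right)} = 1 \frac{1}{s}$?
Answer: $- \frac{2557}{1838} \approx -1.3912$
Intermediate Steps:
$f{\left(s \right)} = \frac{1}{s}$
$z{\left(P,J \right)} = -7 + \left(3 + P\right)^{2}$ ($z{\left(P,J \right)} = -7 + \left(P + 3\right)^{2} = -7 + \left(3 + P\right)^{2}$)
$u = -2$ ($u = \left(\frac{1}{-2} + 1\right) \left(-4\right) = \left(- \frac{1}{2} + 1\right) \left(-4\right) = \frac{1}{2} \left(-4\right) = -2$)
$Y{\left(t,L \right)} = 5$ ($Y{\left(t,L \right)} = -2 - -7 = -2 + 7 = 5$)
$\frac{z{\left(41,-14 \right)} - 4486}{Y{\left(- \frac{61}{-39},18 \right)} + 1833} = \frac{\left(-7 + \left(3 + 41\right)^{2}\right) - 4486}{5 + 1833} = \frac{\left(-7 + 44^{2}\right) - 4486}{1838} = \left(\left(-7 + 1936\right) - 4486\right) \frac{1}{1838} = \left(1929 - 4486\right) \frac{1}{1838} = \left(-2557\right) \frac{1}{1838} = - \frac{2557}{1838}$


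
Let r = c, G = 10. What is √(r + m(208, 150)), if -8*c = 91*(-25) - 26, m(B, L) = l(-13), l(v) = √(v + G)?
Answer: √(4602 + 16*I*√3)/4 ≈ 16.96 + 0.051064*I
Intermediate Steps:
l(v) = √(10 + v) (l(v) = √(v + 10) = √(10 + v))
m(B, L) = I*√3 (m(B, L) = √(10 - 13) = √(-3) = I*√3)
c = 2301/8 (c = -(91*(-25) - 26)/8 = -(-2275 - 26)/8 = -⅛*(-2301) = 2301/8 ≈ 287.63)
r = 2301/8 ≈ 287.63
√(r + m(208, 150)) = √(2301/8 + I*√3)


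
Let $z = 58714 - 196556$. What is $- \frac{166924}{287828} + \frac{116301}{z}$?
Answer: $- \frac{14120955559}{9918696794} \approx -1.4237$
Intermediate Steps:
$z = -137842$
$- \frac{166924}{287828} + \frac{116301}{z} = - \frac{166924}{287828} + \frac{116301}{-137842} = \left(-166924\right) \frac{1}{287828} + 116301 \left(- \frac{1}{137842}\right) = - \frac{41731}{71957} - \frac{116301}{137842} = - \frac{14120955559}{9918696794}$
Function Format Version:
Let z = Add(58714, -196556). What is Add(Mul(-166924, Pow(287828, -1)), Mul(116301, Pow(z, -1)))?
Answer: Rational(-14120955559, 9918696794) ≈ -1.4237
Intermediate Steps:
z = -137842
Add(Mul(-166924, Pow(287828, -1)), Mul(116301, Pow(z, -1))) = Add(Mul(-166924, Pow(287828, -1)), Mul(116301, Pow(-137842, -1))) = Add(Mul(-166924, Rational(1, 287828)), Mul(116301, Rational(-1, 137842))) = Add(Rational(-41731, 71957), Rational(-116301, 137842)) = Rational(-14120955559, 9918696794)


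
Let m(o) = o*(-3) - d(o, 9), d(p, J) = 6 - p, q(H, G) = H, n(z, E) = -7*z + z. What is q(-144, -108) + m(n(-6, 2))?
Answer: -222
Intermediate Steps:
n(z, E) = -6*z
m(o) = -6 - 2*o (m(o) = o*(-3) - (6 - o) = -3*o + (-6 + o) = -6 - 2*o)
q(-144, -108) + m(n(-6, 2)) = -144 + (-6 - (-12)*(-6)) = -144 + (-6 - 2*36) = -144 + (-6 - 72) = -144 - 78 = -222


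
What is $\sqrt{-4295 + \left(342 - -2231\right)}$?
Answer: $i \sqrt{1722} \approx 41.497 i$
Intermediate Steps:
$\sqrt{-4295 + \left(342 - -2231\right)} = \sqrt{-4295 + \left(342 + 2231\right)} = \sqrt{-4295 + 2573} = \sqrt{-1722} = i \sqrt{1722}$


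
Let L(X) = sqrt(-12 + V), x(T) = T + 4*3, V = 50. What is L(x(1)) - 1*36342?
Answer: -36342 + sqrt(38) ≈ -36336.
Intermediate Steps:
x(T) = 12 + T (x(T) = T + 12 = 12 + T)
L(X) = sqrt(38) (L(X) = sqrt(-12 + 50) = sqrt(38))
L(x(1)) - 1*36342 = sqrt(38) - 1*36342 = sqrt(38) - 36342 = -36342 + sqrt(38)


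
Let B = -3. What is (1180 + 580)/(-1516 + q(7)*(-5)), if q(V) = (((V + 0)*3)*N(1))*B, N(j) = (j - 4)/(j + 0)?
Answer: -1760/2461 ≈ -0.71516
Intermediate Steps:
N(j) = (-4 + j)/j
q(V) = 27*V (q(V) = (((V + 0)*3)*((-4 + 1)/1))*(-3) = ((V*3)*(1*(-3)))*(-3) = ((3*V)*(-3))*(-3) = -9*V*(-3) = 27*V)
(1180 + 580)/(-1516 + q(7)*(-5)) = (1180 + 580)/(-1516 + (27*7)*(-5)) = 1760/(-1516 + 189*(-5)) = 1760/(-1516 - 945) = 1760/(-2461) = 1760*(-1/2461) = -1760/2461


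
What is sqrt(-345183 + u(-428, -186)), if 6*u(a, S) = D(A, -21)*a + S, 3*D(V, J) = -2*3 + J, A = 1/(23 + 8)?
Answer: 2*I*sqrt(86143) ≈ 587.0*I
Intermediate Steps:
A = 1/31 ≈ 0.032258
D(V, J) = -2 + J/3 (D(V, J) = (-2*3 + J)/3 = (-6 + J)/3 = -2 + J/3)
u(a, S) = -3*a/2 + S/6 (u(a, S) = ((-2 + (1/3)*(-21))*a + S)/6 = ((-2 - 7)*a + S)/6 = (-9*a + S)/6 = (S - 9*a)/6 = -3*a/2 + S/6)
sqrt(-345183 + u(-428, -186)) = sqrt(-345183 + (-3/2*(-428) + (1/6)*(-186))) = sqrt(-345183 + (642 - 31)) = sqrt(-345183 + 611) = sqrt(-344572) = 2*I*sqrt(86143)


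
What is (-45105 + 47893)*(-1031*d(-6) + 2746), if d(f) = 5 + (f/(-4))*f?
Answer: 19153560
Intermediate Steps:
d(f) = 5 - f²/4 (d(f) = 5 + (f*(-¼))*f = 5 + (-f/4)*f = 5 - f²/4)
(-45105 + 47893)*(-1031*d(-6) + 2746) = (-45105 + 47893)*(-1031*(5 - ¼*(-6)²) + 2746) = 2788*(-1031*(5 - ¼*36) + 2746) = 2788*(-1031*(5 - 9) + 2746) = 2788*(-1031*(-4) + 2746) = 2788*(4124 + 2746) = 2788*6870 = 19153560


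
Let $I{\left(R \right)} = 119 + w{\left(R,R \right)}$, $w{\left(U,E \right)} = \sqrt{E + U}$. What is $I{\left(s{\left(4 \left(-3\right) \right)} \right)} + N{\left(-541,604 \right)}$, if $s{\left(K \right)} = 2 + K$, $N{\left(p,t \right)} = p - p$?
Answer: $119 + 2 i \sqrt{5} \approx 119.0 + 4.4721 i$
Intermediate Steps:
$N{\left(p,t \right)} = 0$
$I{\left(R \right)} = 119 + \sqrt{2} \sqrt{R}$ ($I{\left(R \right)} = 119 + \sqrt{R + R} = 119 + \sqrt{2 R} = 119 + \sqrt{2} \sqrt{R}$)
$I{\left(s{\left(4 \left(-3\right) \right)} \right)} + N{\left(-541,604 \right)} = \left(119 + \sqrt{2} \sqrt{2 + 4 \left(-3\right)}\right) + 0 = \left(119 + \sqrt{2} \sqrt{2 - 12}\right) + 0 = \left(119 + \sqrt{2} \sqrt{-10}\right) + 0 = \left(119 + \sqrt{2} i \sqrt{10}\right) + 0 = \left(119 + 2 i \sqrt{5}\right) + 0 = 119 + 2 i \sqrt{5}$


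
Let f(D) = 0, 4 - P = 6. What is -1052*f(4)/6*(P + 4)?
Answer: 0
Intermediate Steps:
P = -2 (P = 4 - 1*6 = 4 - 6 = -2)
-1052*f(4)/6*(P + 4) = -1052*0/6*(-2 + 4) = -1052*0*(⅙)*2 = -0*2 = -1052*0 = 0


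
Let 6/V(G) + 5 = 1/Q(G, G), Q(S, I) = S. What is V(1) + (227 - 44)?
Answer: 363/2 ≈ 181.50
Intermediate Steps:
V(G) = 6/(-5 + 1/G)
V(1) + (227 - 44) = -6*1/(-1 + 5*1) + (227 - 44) = -6*1/(-1 + 5) + 183 = -6*1/4 + 183 = -6*1*¼ + 183 = -3/2 + 183 = 363/2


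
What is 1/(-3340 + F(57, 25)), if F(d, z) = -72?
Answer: -1/3412 ≈ -0.00029308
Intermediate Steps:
1/(-3340 + F(57, 25)) = 1/(-3340 - 72) = 1/(-3412) = -1/3412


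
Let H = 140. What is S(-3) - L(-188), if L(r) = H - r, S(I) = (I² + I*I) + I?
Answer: -313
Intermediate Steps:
S(I) = I + 2*I² (S(I) = (I² + I²) + I = 2*I² + I = I + 2*I²)
L(r) = 140 - r
S(-3) - L(-188) = -3*(1 + 2*(-3)) - (140 - 1*(-188)) = -3*(1 - 6) - (140 + 188) = -3*(-5) - 1*328 = 15 - 328 = -313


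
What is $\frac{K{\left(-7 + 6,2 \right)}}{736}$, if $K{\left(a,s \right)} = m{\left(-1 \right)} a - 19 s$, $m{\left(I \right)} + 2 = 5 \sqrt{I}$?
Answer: $- \frac{9}{184} - \frac{5 i}{736} \approx -0.048913 - 0.0067935 i$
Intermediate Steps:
$m{\left(I \right)} = -2 + 5 \sqrt{I}$
$K{\left(a,s \right)} = - 19 s + a \left(-2 + 5 i\right)$ ($K{\left(a,s \right)} = \left(-2 + 5 \sqrt{-1}\right) a - 19 s = \left(-2 + 5 i\right) a - 19 s = a \left(-2 + 5 i\right) - 19 s = - 19 s + a \left(-2 + 5 i\right)$)
$\frac{K{\left(-7 + 6,2 \right)}}{736} = \frac{\left(-19\right) 2 + \left(-7 + 6\right) \left(-2 + 5 i\right)}{736} = \left(-38 - \left(-2 + 5 i\right)\right) \frac{1}{736} = \left(-38 + \left(2 - 5 i\right)\right) \frac{1}{736} = \left(-36 - 5 i\right) \frac{1}{736} = - \frac{9}{184} - \frac{5 i}{736}$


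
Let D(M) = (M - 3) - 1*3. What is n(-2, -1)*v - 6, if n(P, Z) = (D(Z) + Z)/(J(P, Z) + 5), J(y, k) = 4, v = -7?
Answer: 2/9 ≈ 0.22222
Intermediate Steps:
D(M) = -6 + M (D(M) = (-3 + M) - 3 = -6 + M)
n(P, Z) = -2/3 + 2*Z/9 (n(P, Z) = ((-6 + Z) + Z)/(4 + 5) = (-6 + 2*Z)/9 = (-6 + 2*Z)*(1/9) = -2/3 + 2*Z/9)
n(-2, -1)*v - 6 = (-2/3 + (2/9)*(-1))*(-7) - 6 = (-2/3 - 2/9)*(-7) - 6 = -8/9*(-7) - 6 = 56/9 - 6 = 2/9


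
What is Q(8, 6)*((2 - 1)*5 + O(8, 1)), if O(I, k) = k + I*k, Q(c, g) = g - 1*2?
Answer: 56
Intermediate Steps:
Q(c, g) = -2 + g (Q(c, g) = g - 2 = -2 + g)
Q(8, 6)*((2 - 1)*5 + O(8, 1)) = (-2 + 6)*((2 - 1)*5 + 1*(1 + 8)) = 4*(1*5 + 1*9) = 4*(5 + 9) = 4*14 = 56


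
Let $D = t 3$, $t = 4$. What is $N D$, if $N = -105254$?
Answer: $-1263048$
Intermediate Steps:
$D = 12$ ($D = 4 \cdot 3 = 12$)
$N D = \left(-105254\right) 12 = -1263048$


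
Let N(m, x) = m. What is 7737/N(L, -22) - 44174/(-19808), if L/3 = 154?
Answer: 14471907/762608 ≈ 18.977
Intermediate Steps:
L = 462 (L = 3*154 = 462)
7737/N(L, -22) - 44174/(-19808) = 7737/462 - 44174/(-19808) = 7737*(1/462) - 44174*(-1/19808) = 2579/154 + 22087/9904 = 14471907/762608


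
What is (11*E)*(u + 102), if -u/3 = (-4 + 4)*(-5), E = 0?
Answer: 0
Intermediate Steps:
u = 0 (u = -3*(-4 + 4)*(-5) = -0*(-5) = -3*0 = 0)
(11*E)*(u + 102) = (11*0)*(0 + 102) = 0*102 = 0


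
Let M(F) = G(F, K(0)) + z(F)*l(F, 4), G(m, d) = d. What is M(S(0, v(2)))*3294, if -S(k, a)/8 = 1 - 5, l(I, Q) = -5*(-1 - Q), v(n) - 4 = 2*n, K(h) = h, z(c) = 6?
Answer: 494100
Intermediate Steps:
v(n) = 4 + 2*n
l(I, Q) = 5 + 5*Q
S(k, a) = 32 (S(k, a) = -8*(1 - 5) = -8*(-4) = 32)
M(F) = 150 (M(F) = 0 + 6*(5 + 5*4) = 0 + 6*(5 + 20) = 0 + 6*25 = 0 + 150 = 150)
M(S(0, v(2)))*3294 = 150*3294 = 494100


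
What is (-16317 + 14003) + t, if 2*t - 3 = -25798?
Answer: -30423/2 ≈ -15212.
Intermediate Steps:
t = -25795/2 (t = 3/2 + (1/2)*(-25798) = 3/2 - 12899 = -25795/2 ≈ -12898.)
(-16317 + 14003) + t = (-16317 + 14003) - 25795/2 = -2314 - 25795/2 = -30423/2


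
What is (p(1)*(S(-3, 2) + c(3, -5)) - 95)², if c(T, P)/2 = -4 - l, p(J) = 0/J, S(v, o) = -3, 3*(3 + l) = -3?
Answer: 9025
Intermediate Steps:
l = -4 (l = -3 + (⅓)*(-3) = -3 - 1 = -4)
p(J) = 0
c(T, P) = 0 (c(T, P) = 2*(-4 - 1*(-4)) = 2*(-4 + 4) = 2*0 = 0)
(p(1)*(S(-3, 2) + c(3, -5)) - 95)² = (0*(-3 + 0) - 95)² = (0*(-3) - 95)² = (0 - 95)² = (-95)² = 9025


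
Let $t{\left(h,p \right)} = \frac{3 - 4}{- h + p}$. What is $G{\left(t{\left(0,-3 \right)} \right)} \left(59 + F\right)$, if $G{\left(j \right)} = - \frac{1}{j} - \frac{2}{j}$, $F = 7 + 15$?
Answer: $-729$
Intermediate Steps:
$F = 22$
$t{\left(h,p \right)} = - \frac{1}{p - h}$
$G{\left(j \right)} = - \frac{3}{j}$
$G{\left(t{\left(0,-3 \right)} \right)} \left(59 + F\right) = - \frac{3}{\frac{1}{0 - -3}} \left(59 + 22\right) = - \frac{3}{\frac{1}{0 + 3}} \cdot 81 = - \frac{3}{\frac{1}{3}} \cdot 81 = - 3 \frac{1}{\frac{1}{3}} \cdot 81 = \left(-3\right) 3 \cdot 81 = \left(-9\right) 81 = -729$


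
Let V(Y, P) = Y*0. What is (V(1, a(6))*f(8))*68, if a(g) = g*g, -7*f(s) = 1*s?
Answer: 0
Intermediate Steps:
f(s) = -s/7
a(g) = g²
V(Y, P) = 0
(V(1, a(6))*f(8))*68 = (0*(-⅐*8))*68 = (0*(-8/7))*68 = 0*68 = 0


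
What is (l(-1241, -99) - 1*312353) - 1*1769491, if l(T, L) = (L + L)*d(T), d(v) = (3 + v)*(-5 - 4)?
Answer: -4287960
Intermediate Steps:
d(v) = -27 - 9*v (d(v) = (3 + v)*(-9) = -27 - 9*v)
l(T, L) = 2*L*(-27 - 9*T) (l(T, L) = (L + L)*(-27 - 9*T) = (2*L)*(-27 - 9*T) = 2*L*(-27 - 9*T))
(l(-1241, -99) - 1*312353) - 1*1769491 = (-18*(-99)*(3 - 1241) - 1*312353) - 1*1769491 = (-18*(-99)*(-1238) - 312353) - 1769491 = (-2206116 - 312353) - 1769491 = -2518469 - 1769491 = -4287960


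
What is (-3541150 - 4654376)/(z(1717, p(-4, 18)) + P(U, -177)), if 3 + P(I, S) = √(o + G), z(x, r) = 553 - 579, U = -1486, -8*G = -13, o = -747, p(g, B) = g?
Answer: 1901362032/12691 + 16391052*I*√11926/12691 ≈ 1.4982e+5 + 1.4105e+5*I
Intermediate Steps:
G = 13/8 (G = -⅛*(-13) = 13/8 ≈ 1.6250)
z(x, r) = -26
P(I, S) = -3 + I*√11926/4 (P(I, S) = -3 + √(-747 + 13/8) = -3 + √(-5963/8) = -3 + I*√11926/4)
(-3541150 - 4654376)/(z(1717, p(-4, 18)) + P(U, -177)) = (-3541150 - 4654376)/(-26 + (-3 + I*√11926/4)) = -8195526/(-29 + I*√11926/4)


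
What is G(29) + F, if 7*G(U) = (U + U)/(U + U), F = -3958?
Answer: -27705/7 ≈ -3957.9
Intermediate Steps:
G(U) = 1/7 (G(U) = ((U + U)/(U + U))/7 = ((2*U)/((2*U)))/7 = ((2*U)*(1/(2*U)))/7 = (1/7)*1 = 1/7)
G(29) + F = 1/7 - 3958 = -27705/7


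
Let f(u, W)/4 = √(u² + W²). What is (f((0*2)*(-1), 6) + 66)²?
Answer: 8100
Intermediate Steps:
f(u, W) = 4*√(W² + u²) (f(u, W) = 4*√(u² + W²) = 4*√(W² + u²))
(f((0*2)*(-1), 6) + 66)² = (4*√(6² + ((0*2)*(-1))²) + 66)² = (4*√(36 + (0*(-1))²) + 66)² = (4*√(36 + 0²) + 66)² = (4*√(36 + 0) + 66)² = (4*√36 + 66)² = (4*6 + 66)² = (24 + 66)² = 90² = 8100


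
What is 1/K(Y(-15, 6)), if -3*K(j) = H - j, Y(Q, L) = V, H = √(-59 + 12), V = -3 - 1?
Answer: -4/21 + I*√47/21 ≈ -0.19048 + 0.32646*I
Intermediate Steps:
V = -4
H = I*√47 (H = √(-47) = I*√47 ≈ 6.8557*I)
Y(Q, L) = -4
K(j) = j/3 - I*√47/3 (K(j) = -(I*√47 - j)/3 = -(-j + I*√47)/3 = j/3 - I*√47/3)
1/K(Y(-15, 6)) = 1/((⅓)*(-4) - I*√47/3) = 1/(-4/3 - I*√47/3)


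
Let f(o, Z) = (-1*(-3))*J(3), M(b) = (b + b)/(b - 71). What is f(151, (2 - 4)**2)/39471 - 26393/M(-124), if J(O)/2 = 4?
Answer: -67714274711/3262936 ≈ -20753.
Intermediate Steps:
M(b) = 2*b/(-71 + b) (M(b) = (2*b)/(-71 + b) = 2*b/(-71 + b))
J(O) = 8 (J(O) = 2*4 = 8)
f(o, Z) = 24 (f(o, Z) = -1*(-3)*8 = 3*8 = 24)
f(151, (2 - 4)**2)/39471 - 26393/M(-124) = 24/39471 - 26393/(2*(-124)/(-71 - 124)) = 24*(1/39471) - 26393/(2*(-124)/(-195)) = 8/13157 - 26393/(2*(-124)*(-1/195)) = 8/13157 - 26393/248/195 = 8/13157 - 26393*195/248 = 8/13157 - 5146635/248 = -67714274711/3262936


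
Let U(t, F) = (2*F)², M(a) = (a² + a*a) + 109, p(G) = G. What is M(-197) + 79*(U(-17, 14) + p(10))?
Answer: 140453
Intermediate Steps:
M(a) = 109 + 2*a² (M(a) = (a² + a²) + 109 = 2*a² + 109 = 109 + 2*a²)
U(t, F) = 4*F²
M(-197) + 79*(U(-17, 14) + p(10)) = (109 + 2*(-197)²) + 79*(4*14² + 10) = (109 + 2*38809) + 79*(4*196 + 10) = (109 + 77618) + 79*(784 + 10) = 77727 + 79*794 = 77727 + 62726 = 140453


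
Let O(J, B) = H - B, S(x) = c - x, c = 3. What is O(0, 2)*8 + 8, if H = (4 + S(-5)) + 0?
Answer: 88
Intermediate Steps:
S(x) = 3 - x
H = 12 (H = (4 + (3 - 1*(-5))) + 0 = (4 + (3 + 5)) + 0 = (4 + 8) + 0 = 12 + 0 = 12)
O(J, B) = 12 - B
O(0, 2)*8 + 8 = (12 - 1*2)*8 + 8 = (12 - 2)*8 + 8 = 10*8 + 8 = 80 + 8 = 88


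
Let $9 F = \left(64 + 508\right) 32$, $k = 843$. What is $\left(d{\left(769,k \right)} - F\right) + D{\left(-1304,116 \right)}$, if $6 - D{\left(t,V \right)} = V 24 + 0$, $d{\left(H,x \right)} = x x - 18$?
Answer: $\frac{6352373}{9} \approx 7.0582 \cdot 10^{5}$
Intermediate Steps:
$d{\left(H,x \right)} = -18 + x^{2}$ ($d{\left(H,x \right)} = x^{2} - 18 = -18 + x^{2}$)
$D{\left(t,V \right)} = 6 - 24 V$ ($D{\left(t,V \right)} = 6 - \left(V 24 + 0\right) = 6 - \left(24 V + 0\right) = 6 - 24 V$)
$F = \frac{18304}{9}$ ($F = \frac{\left(64 + 508\right) 32}{9} = \frac{572 \cdot 32}{9} = \frac{1}{9} \cdot 18304 = \frac{18304}{9} \approx 2033.8$)
$\left(d{\left(769,k \right)} - F\right) + D{\left(-1304,116 \right)} = \left(\left(-18 + 843^{2}\right) - \frac{18304}{9}\right) + \left(6 - 2784\right) = \left(\left(-18 + 710649\right) - \frac{18304}{9}\right) + \left(6 - 2784\right) = \left(710631 - \frac{18304}{9}\right) - 2778 = \frac{6377375}{9} - 2778 = \frac{6352373}{9}$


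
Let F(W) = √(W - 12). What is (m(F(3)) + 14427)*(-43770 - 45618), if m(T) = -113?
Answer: -1279499832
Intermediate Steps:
F(W) = √(-12 + W)
(m(F(3)) + 14427)*(-43770 - 45618) = (-113 + 14427)*(-43770 - 45618) = 14314*(-89388) = -1279499832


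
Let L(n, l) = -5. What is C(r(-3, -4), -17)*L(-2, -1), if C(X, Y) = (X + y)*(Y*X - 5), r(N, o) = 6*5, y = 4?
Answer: 87550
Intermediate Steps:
r(N, o) = 30
C(X, Y) = (-5 + X*Y)*(4 + X) (C(X, Y) = (X + 4)*(Y*X - 5) = (4 + X)*(X*Y - 5) = (4 + X)*(-5 + X*Y) = (-5 + X*Y)*(4 + X))
C(r(-3, -4), -17)*L(-2, -1) = (-20 - 5*30 - 17*30² + 4*30*(-17))*(-5) = (-20 - 150 - 17*900 - 2040)*(-5) = (-20 - 150 - 15300 - 2040)*(-5) = -17510*(-5) = 87550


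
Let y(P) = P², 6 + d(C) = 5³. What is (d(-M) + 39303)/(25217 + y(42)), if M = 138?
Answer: 39422/26981 ≈ 1.4611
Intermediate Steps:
d(C) = 119 (d(C) = -6 + 5³ = -6 + 125 = 119)
(d(-M) + 39303)/(25217 + y(42)) = (119 + 39303)/(25217 + 42²) = 39422/(25217 + 1764) = 39422/26981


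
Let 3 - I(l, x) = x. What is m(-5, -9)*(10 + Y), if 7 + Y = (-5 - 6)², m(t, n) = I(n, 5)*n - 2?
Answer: 1984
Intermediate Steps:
I(l, x) = 3 - x
m(t, n) = -2 - 2*n (m(t, n) = (3 - 1*5)*n - 2 = (3 - 5)*n - 2 = -2*n - 2 = -2 - 2*n)
Y = 114 (Y = -7 + (-5 - 6)² = -7 + (-11)² = -7 + 121 = 114)
m(-5, -9)*(10 + Y) = (-2 - 2*(-9))*(10 + 114) = (-2 + 18)*124 = 16*124 = 1984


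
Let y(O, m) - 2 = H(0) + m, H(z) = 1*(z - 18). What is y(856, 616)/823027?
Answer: 600/823027 ≈ 0.00072902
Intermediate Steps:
H(z) = -18 + z (H(z) = 1*(-18 + z) = -18 + z)
y(O, m) = -16 + m (y(O, m) = 2 + ((-18 + 0) + m) = 2 + (-18 + m) = -16 + m)
y(856, 616)/823027 = (-16 + 616)/823027 = 600*(1/823027) = 600/823027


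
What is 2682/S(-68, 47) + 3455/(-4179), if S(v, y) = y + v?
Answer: -76739/597 ≈ -128.54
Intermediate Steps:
S(v, y) = v + y
2682/S(-68, 47) + 3455/(-4179) = 2682/(-68 + 47) + 3455/(-4179) = 2682/(-21) + 3455*(-1/4179) = 2682*(-1/21) - 3455/4179 = -894/7 - 3455/4179 = -76739/597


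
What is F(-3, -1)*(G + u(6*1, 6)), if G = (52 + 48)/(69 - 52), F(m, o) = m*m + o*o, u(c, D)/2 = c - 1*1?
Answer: 2700/17 ≈ 158.82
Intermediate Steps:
u(c, D) = -2 + 2*c (u(c, D) = 2*(c - 1*1) = 2*(c - 1) = 2*(-1 + c) = -2 + 2*c)
F(m, o) = m**2 + o**2
G = 100/17 ≈ 5.8824
F(-3, -1)*(G + u(6*1, 6)) = ((-3)**2 + (-1)**2)*(100/17 + (-2 + 2*(6*1))) = (9 + 1)*(100/17 + (-2 + 2*6)) = 10*(100/17 + (-2 + 12)) = 10*(100/17 + 10) = 10*(270/17) = 2700/17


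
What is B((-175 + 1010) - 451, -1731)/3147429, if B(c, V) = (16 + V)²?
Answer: 2941225/3147429 ≈ 0.93448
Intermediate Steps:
B((-175 + 1010) - 451, -1731)/3147429 = (16 - 1731)²/3147429 = (-1715)²*(1/3147429) = 2941225*(1/3147429) = 2941225/3147429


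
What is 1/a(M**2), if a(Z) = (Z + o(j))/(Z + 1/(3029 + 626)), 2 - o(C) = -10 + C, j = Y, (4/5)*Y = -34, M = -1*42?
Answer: 12894842/13293235 ≈ 0.97003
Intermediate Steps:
M = -42
Y = -85/2 (Y = (5/4)*(-34) = -85/2 ≈ -42.500)
j = -85/2 ≈ -42.500
o(C) = 12 - C (o(C) = 2 - (-10 + C) = 2 + (10 - C) = 12 - C)
a(Z) = (109/2 + Z)/(1/3655 + Z) (a(Z) = (Z + (12 - 1*(-85/2)))/(Z + 1/(3029 + 626)) = (Z + (12 + 85/2))/(Z + 1/3655) = (Z + 109/2)/(Z + 1/3655) = (109/2 + Z)/(1/3655 + Z))
1/a(M**2) = 1/(3655*(109 + 2*(-42)**2)/(2*(1 + 3655*(-42)**2))) = 1/(3655*(109 + 2*1764)/(2*(1 + 3655*1764))) = 1/(3655*(109 + 3528)/(2*(1 + 6447420))) = 1/((3655/2)*3637/6447421) = 1/((3655/2)*(1/6447421)*3637) = 1/(13293235/12894842) = 12894842/13293235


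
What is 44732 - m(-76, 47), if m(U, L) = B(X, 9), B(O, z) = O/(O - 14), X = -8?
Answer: 492048/11 ≈ 44732.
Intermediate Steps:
B(O, z) = O/(-14 + O)
m(U, L) = 4/11 (m(U, L) = -8/(-14 - 8) = -8/(-22) = -8*(-1/22) = 4/11)
44732 - m(-76, 47) = 44732 - 1*4/11 = 44732 - 4/11 = 492048/11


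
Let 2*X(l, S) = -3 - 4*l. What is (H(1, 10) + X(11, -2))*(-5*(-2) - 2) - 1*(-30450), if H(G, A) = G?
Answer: 30270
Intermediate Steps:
X(l, S) = -3/2 - 2*l (X(l, S) = (-3 - 4*l)/2 = -3/2 - 2*l)
(H(1, 10) + X(11, -2))*(-5*(-2) - 2) - 1*(-30450) = (1 + (-3/2 - 2*11))*(-5*(-2) - 2) - 1*(-30450) = (1 + (-3/2 - 22))*(10 - 2) + 30450 = (1 - 47/2)*8 + 30450 = -45/2*8 + 30450 = -180 + 30450 = 30270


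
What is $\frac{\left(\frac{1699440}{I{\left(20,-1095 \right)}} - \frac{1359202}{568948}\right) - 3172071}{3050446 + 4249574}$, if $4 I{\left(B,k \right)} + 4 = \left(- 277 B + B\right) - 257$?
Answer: $- \frac{115967748016831}{266782344601864} \approx -0.43469$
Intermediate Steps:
$I{\left(B,k \right)} = - \frac{261}{4} - 69 B$ ($I{\left(B,k \right)} = -1 + \frac{\left(- 277 B + B\right) - 257}{4} = -1 + \frac{- 276 B - 257}{4} = -1 + \frac{-257 - 276 B}{4} = -1 - \left(\frac{257}{4} + 69 B\right) = - \frac{261}{4} - 69 B$)
$\frac{\left(\frac{1699440}{I{\left(20,-1095 \right)}} - \frac{1359202}{568948}\right) - 3172071}{3050446 + 4249574} = \frac{\left(\frac{1699440}{- \frac{261}{4} - 1380} - \frac{1359202}{568948}\right) - 3172071}{3050446 + 4249574} = \frac{\left(\frac{1699440}{- \frac{261}{4} - 1380} - \frac{679601}{284474}\right) - 3172071}{7300020} = \left(\left(\frac{1699440}{- \frac{5781}{4}} - \frac{679601}{284474}\right) - 3172071\right) \frac{1}{7300020} = \left(\left(1699440 \left(- \frac{4}{5781}\right) - \frac{679601}{284474}\right) - 3172071\right) \frac{1}{7300020} = \left(\left(- \frac{2265920}{1927} - \frac{679601}{284474}\right) - 3172071\right) \frac{1}{7300020} = \left(- \frac{645904917207}{548181398} - 3172071\right) \frac{1}{7300020} = \left(- \frac{1739516220252465}{548181398}\right) \frac{1}{7300020} = - \frac{115967748016831}{266782344601864}$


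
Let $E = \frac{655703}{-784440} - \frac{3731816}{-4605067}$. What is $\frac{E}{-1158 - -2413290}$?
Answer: $- \frac{92170504061}{8713582639677747360} \approx -1.0578 \cdot 10^{-8}$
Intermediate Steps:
$E = - \frac{92170504061}{3612398757480}$ ($E = 655703 \left(- \frac{1}{784440}\right) - - \frac{3731816}{4605067} = - \frac{655703}{784440} + \frac{3731816}{4605067} = - \frac{92170504061}{3612398757480} \approx -0.025515$)
$\frac{E}{-1158 - -2413290} = - \frac{92170504061}{3612398757480 \left(-1158 - -2413290\right)} = - \frac{92170504061}{3612398757480 \left(-1158 + 2413290\right)} = - \frac{92170504061}{3612398757480 \cdot 2412132} = \left(- \frac{92170504061}{3612398757480}\right) \frac{1}{2412132} = - \frac{92170504061}{8713582639677747360}$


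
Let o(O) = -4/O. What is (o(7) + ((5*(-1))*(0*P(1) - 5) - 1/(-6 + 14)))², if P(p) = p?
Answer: 1852321/3136 ≈ 590.66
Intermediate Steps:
(o(7) + ((5*(-1))*(0*P(1) - 5) - 1/(-6 + 14)))² = (-4/7 + ((5*(-1))*(0*1 - 5) - 1/(-6 + 14)))² = (-4*⅐ + (-5*(0 - 5) - 1/8))² = (-4/7 + (-5*(-5) - 1*⅛))² = (-4/7 + (25 - ⅛))² = (-4/7 + 199/8)² = (1361/56)² = 1852321/3136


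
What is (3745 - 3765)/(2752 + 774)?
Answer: -10/1763 ≈ -0.0056721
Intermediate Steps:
(3745 - 3765)/(2752 + 774) = -20/3526 = -20*1/3526 = -10/1763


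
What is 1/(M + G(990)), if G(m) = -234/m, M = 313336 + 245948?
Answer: 55/30760607 ≈ 1.7880e-6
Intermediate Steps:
M = 559284
1/(M + G(990)) = 1/(559284 - 234/990) = 1/(559284 - 234*1/990) = 1/(559284 - 13/55) = 1/(30760607/55) = 55/30760607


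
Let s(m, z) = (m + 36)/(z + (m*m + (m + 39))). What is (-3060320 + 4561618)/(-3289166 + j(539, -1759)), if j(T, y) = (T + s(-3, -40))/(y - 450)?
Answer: -8290918205/18164420599 ≈ -0.45644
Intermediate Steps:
s(m, z) = (36 + m)/(39 + m + z + m**2) (s(m, z) = (36 + m)/(z + (m**2 + (39 + m))) = (36 + m)/(z + (39 + m + m**2)) = (36 + m)/(39 + m + z + m**2))
j(T, y) = (33/5 + T)/(-450 + y) (j(T, y) = (T + (36 - 3)/(39 - 3 - 40 + (-3)**2))/(y - 450) = (T + 33/(39 - 3 - 40 + 9))/(-450 + y) = (T + 33/5)/(-450 + y) = (33/5 + T)/(-450 + y))
(-3060320 + 4561618)/(-3289166 + j(539, -1759)) = (-3060320 + 4561618)/(-3289166 + (33/5 + 539)/(-450 - 1759)) = 1501298/(-3289166 + (2728/5)/(-2209)) = 1501298/(-3289166 - 1/2209*2728/5) = 1501298/(-3289166 - 2728/11045) = 1501298/(-36328841198/11045) = 1501298*(-11045/36328841198) = -8290918205/18164420599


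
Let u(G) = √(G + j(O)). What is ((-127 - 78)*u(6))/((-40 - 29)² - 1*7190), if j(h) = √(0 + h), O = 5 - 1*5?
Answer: 205*√6/2429 ≈ 0.20673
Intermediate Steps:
O = 0 (O = 5 - 5 = 0)
j(h) = √h
u(G) = √G (u(G) = √(G + √0) = √(G + 0) = √G)
((-127 - 78)*u(6))/((-40 - 29)² - 1*7190) = ((-127 - 78)*√6)/((-40 - 29)² - 1*7190) = (-205*√6)/((-69)² - 7190) = (-205*√6)/(4761 - 7190) = -205*√6/(-2429) = -205*√6*(-1/2429) = 205*√6/2429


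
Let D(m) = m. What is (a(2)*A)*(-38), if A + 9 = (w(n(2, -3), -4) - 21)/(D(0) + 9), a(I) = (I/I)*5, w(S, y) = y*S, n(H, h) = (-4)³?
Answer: -29260/9 ≈ -3251.1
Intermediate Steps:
n(H, h) = -64
w(S, y) = S*y
a(I) = 5 (a(I) = 1*5 = 5)
A = 154/9 (A = -9 + (-64*(-4) - 21)/(0 + 9) = -9 + (256 - 21)/9 = -9 + 235*(⅑) = -9 + 235/9 = 154/9 ≈ 17.111)
(a(2)*A)*(-38) = (5*(154/9))*(-38) = (770/9)*(-38) = -29260/9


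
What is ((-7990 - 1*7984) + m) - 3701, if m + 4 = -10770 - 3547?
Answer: -33996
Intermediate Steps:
m = -14321 (m = -4 + (-10770 - 3547) = -4 - 14317 = -14321)
((-7990 - 1*7984) + m) - 3701 = ((-7990 - 1*7984) - 14321) - 3701 = ((-7990 - 7984) - 14321) - 3701 = (-15974 - 14321) - 3701 = -30295 - 3701 = -33996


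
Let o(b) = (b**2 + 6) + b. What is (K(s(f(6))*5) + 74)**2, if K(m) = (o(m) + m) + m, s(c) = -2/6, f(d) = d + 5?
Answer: 490000/81 ≈ 6049.4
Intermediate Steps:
f(d) = 5 + d
s(c) = -1/3 (s(c) = -2*1/6 = -1/3)
o(b) = 6 + b + b**2 (o(b) = (6 + b**2) + b = 6 + b + b**2)
K(m) = 6 + m**2 + 3*m (K(m) = ((6 + m + m**2) + m) + m = (6 + m**2 + 2*m) + m = 6 + m**2 + 3*m)
(K(s(f(6))*5) + 74)**2 = ((6 + (-1/3*5)**2 + 3*(-1/3*5)) + 74)**2 = ((6 + (-5/3)**2 + 3*(-5/3)) + 74)**2 = ((6 + 25/9 - 5) + 74)**2 = (34/9 + 74)**2 = (700/9)**2 = 490000/81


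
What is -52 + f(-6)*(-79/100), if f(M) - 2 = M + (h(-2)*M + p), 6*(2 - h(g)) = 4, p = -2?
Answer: -2047/50 ≈ -40.940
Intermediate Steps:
h(g) = 4/3 (h(g) = 2 - 1/6*4 = 2 - 2/3 = 4/3)
f(M) = 7*M/3 (f(M) = 2 + (M + (4*M/3 - 2)) = 2 + (M + (-2 + 4*M/3)) = 2 + (-2 + 7*M/3) = 7*M/3)
-52 + f(-6)*(-79/100) = -52 + ((7/3)*(-6))*(-79/100) = -52 - (-1106)/100 = -52 - 14*(-79/100) = -52 + 553/50 = -2047/50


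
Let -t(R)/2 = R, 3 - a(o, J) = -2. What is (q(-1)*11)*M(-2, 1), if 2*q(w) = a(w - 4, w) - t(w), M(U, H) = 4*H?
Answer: 66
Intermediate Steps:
a(o, J) = 5 (a(o, J) = 3 - 1*(-2) = 3 + 2 = 5)
t(R) = -2*R
q(w) = 5/2 + w (q(w) = (5 - (-2)*w)/2 = (5 + 2*w)/2 = 5/2 + w)
(q(-1)*11)*M(-2, 1) = ((5/2 - 1)*11)*(4*1) = ((3/2)*11)*4 = (33/2)*4 = 66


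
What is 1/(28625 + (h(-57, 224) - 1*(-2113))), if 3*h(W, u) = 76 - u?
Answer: 3/92066 ≈ 3.2585e-5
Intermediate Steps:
h(W, u) = 76/3 - u/3 (h(W, u) = (76 - u)/3 = 76/3 - u/3)
1/(28625 + (h(-57, 224) - 1*(-2113))) = 1/(28625 + ((76/3 - ⅓*224) - 1*(-2113))) = 1/(28625 + ((76/3 - 224/3) + 2113)) = 1/(28625 + (-148/3 + 2113)) = 1/(28625 + 6191/3) = 1/(92066/3) = 3/92066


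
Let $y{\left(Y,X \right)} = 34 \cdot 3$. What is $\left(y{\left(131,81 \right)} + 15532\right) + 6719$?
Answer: $22353$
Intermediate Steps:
$y{\left(Y,X \right)} = 102$
$\left(y{\left(131,81 \right)} + 15532\right) + 6719 = \left(102 + 15532\right) + 6719 = 15634 + 6719 = 22353$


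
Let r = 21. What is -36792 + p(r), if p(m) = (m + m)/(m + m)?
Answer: -36791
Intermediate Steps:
p(m) = 1 (p(m) = (2*m)/((2*m)) = (2*m)*(1/(2*m)) = 1)
-36792 + p(r) = -36792 + 1 = -36791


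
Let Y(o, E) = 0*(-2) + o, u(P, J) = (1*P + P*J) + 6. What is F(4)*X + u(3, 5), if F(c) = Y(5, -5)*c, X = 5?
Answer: 124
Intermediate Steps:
u(P, J) = 6 + P + J*P (u(P, J) = (P + J*P) + 6 = 6 + P + J*P)
Y(o, E) = o (Y(o, E) = 0 + o = o)
F(c) = 5*c
F(4)*X + u(3, 5) = (5*4)*5 + (6 + 3 + 5*3) = 20*5 + (6 + 3 + 15) = 100 + 24 = 124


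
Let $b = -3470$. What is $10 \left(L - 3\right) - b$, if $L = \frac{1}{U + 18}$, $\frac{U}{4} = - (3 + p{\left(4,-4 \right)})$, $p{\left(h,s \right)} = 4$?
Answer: $3439$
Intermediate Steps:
$U = -28$ ($U = 4 \left(- (3 + 4)\right) = 4 \left(\left(-1\right) 7\right) = 4 \left(-7\right) = -28$)
$L = - \frac{1}{10}$ ($L = \frac{1}{-28 + 18} = \frac{1}{-10} = - \frac{1}{10} \approx -0.1$)
$10 \left(L - 3\right) - b = 10 \left(- \frac{1}{10} - 3\right) - -3470 = 10 \left(- \frac{31}{10}\right) + 3470 = -31 + 3470 = 3439$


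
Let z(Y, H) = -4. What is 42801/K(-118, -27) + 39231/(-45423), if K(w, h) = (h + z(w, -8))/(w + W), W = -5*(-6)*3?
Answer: 6048330987/156457 ≈ 38658.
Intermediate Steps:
W = 90 (W = 30*3 = 90)
K(w, h) = (-4 + h)/(90 + w) (K(w, h) = (h - 4)/(w + 90) = (-4 + h)/(90 + w))
42801/K(-118, -27) + 39231/(-45423) = 42801/(((-4 - 27)/(90 - 118))) + 39231/(-45423) = 42801/((-31/(-28))) + 39231*(-1/45423) = 42801/((-1/28*(-31))) - 4359/5047 = 42801/(31/28) - 4359/5047 = 42801*(28/31) - 4359/5047 = 1198428/31 - 4359/5047 = 6048330987/156457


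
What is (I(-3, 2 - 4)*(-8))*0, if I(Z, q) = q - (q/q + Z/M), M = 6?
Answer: 0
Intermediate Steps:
I(Z, q) = -1 + q - Z/6 (I(Z, q) = q - (q/q + Z/6) = q - (1 + Z*(⅙)) = q - (1 + Z/6) = q + (-1 - Z/6) = -1 + q - Z/6)
(I(-3, 2 - 4)*(-8))*0 = ((-1 + (2 - 4) - ⅙*(-3))*(-8))*0 = ((-1 - 2 + ½)*(-8))*0 = -5/2*(-8)*0 = 20*0 = 0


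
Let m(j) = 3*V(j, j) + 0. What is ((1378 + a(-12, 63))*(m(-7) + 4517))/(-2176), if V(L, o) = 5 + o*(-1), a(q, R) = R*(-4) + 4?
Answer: -2572445/1088 ≈ -2364.4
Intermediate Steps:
a(q, R) = 4 - 4*R (a(q, R) = -4*R + 4 = 4 - 4*R)
V(L, o) = 5 - o
m(j) = 15 - 3*j (m(j) = 3*(5 - j) + 0 = (15 - 3*j) + 0 = 15 - 3*j)
((1378 + a(-12, 63))*(m(-7) + 4517))/(-2176) = ((1378 + (4 - 4*63))*((15 - 3*(-7)) + 4517))/(-2176) = ((1378 + (4 - 252))*((15 + 21) + 4517))*(-1/2176) = ((1378 - 248)*(36 + 4517))*(-1/2176) = (1130*4553)*(-1/2176) = 5144890*(-1/2176) = -2572445/1088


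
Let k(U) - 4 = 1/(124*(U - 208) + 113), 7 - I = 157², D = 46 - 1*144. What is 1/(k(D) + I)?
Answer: -37831/932080179 ≈ -4.0588e-5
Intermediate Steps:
D = -98 (D = 46 - 144 = -98)
I = -24642 (I = 7 - 1*157² = 7 - 1*24649 = 7 - 24649 = -24642)
k(U) = 4 + 1/(-25679 + 124*U) (k(U) = 4 + 1/(124*(U - 208) + 113) = 4 + 1/(124*(-208 + U) + 113) = 4 + 1/((-25792 + 124*U) + 113) = 4 + 1/(-25679 + 124*U))
1/(k(D) + I) = 1/((-102715 + 496*(-98))/(-25679 + 124*(-98)) - 24642) = 1/((-102715 - 48608)/(-25679 - 12152) - 24642) = 1/(-151323/(-37831) - 24642) = 1/(-1/37831*(-151323) - 24642) = 1/(151323/37831 - 24642) = 1/(-932080179/37831) = -37831/932080179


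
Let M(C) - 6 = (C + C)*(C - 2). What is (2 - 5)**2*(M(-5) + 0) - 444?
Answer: 240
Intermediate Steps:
M(C) = 6 + 2*C*(-2 + C) (M(C) = 6 + (C + C)*(C - 2) = 6 + (2*C)*(-2 + C) = 6 + 2*C*(-2 + C))
(2 - 5)**2*(M(-5) + 0) - 444 = (2 - 5)**2*((6 - 4*(-5) + 2*(-5)**2) + 0) - 444 = (-3)**2*((6 + 20 + 2*25) + 0) - 444 = 9*((6 + 20 + 50) + 0) - 444 = 9*(76 + 0) - 444 = 9*76 - 444 = 684 - 444 = 240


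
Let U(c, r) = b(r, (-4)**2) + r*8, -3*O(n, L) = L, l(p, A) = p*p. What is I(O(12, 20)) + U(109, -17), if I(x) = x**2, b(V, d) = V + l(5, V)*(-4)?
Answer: -1877/9 ≈ -208.56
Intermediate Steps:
l(p, A) = p**2
O(n, L) = -L/3
b(V, d) = -100 + V (b(V, d) = V + 5**2*(-4) = V + 25*(-4) = V - 100 = -100 + V)
U(c, r) = -100 + 9*r (U(c, r) = (-100 + r) + r*8 = (-100 + r) + 8*r = -100 + 9*r)
I(O(12, 20)) + U(109, -17) = (-1/3*20)**2 + (-100 + 9*(-17)) = (-20/3)**2 + (-100 - 153) = 400/9 - 253 = -1877/9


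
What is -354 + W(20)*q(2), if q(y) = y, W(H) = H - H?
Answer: -354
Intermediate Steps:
W(H) = 0
-354 + W(20)*q(2) = -354 + 0*2 = -354 + 0 = -354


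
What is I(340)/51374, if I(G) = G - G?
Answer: 0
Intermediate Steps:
I(G) = 0
I(340)/51374 = 0/51374 = 0*(1/51374) = 0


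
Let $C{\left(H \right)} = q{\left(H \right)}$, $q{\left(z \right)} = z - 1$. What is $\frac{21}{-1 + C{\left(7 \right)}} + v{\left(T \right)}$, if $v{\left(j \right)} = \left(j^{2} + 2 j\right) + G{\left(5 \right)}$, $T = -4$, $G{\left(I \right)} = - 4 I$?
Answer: $- \frac{39}{5} \approx -7.8$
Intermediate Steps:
$q{\left(z \right)} = -1 + z$ ($q{\left(z \right)} = z - 1 = -1 + z$)
$C{\left(H \right)} = -1 + H$
$v{\left(j \right)} = -20 + j^{2} + 2 j$ ($v{\left(j \right)} = \left(j^{2} + 2 j\right) - 20 = -20 + j^{2} + 2 j$)
$\frac{21}{-1 + C{\left(7 \right)}} + v{\left(T \right)} = \frac{21}{-1 + \left(-1 + 7\right)} + \left(-20 + \left(-4\right)^{2} + 2 \left(-4\right)\right) = \frac{21}{-1 + 6} - 12 = \frac{21}{5} - 12 = - \frac{39}{5}$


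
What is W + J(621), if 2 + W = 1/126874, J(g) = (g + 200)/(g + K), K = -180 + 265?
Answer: -18745457/22393261 ≈ -0.83710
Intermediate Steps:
K = 85
J(g) = (200 + g)/(85 + g) (J(g) = (g + 200)/(g + 85) = (200 + g)/(85 + g))
W = -253747/126874 (W = -2 + 1/126874 = -253747/126874 ≈ -2.0000)
W + J(621) = -253747/126874 + (200 + 621)/(85 + 621) = -253747/126874 + 821/706 = -18745457/22393261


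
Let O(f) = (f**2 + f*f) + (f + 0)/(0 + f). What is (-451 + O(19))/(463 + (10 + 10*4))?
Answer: 272/513 ≈ 0.53021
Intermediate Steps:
O(f) = 1 + 2*f**2 (O(f) = (f**2 + f**2) + f/f = 2*f**2 + 1 = 1 + 2*f**2)
(-451 + O(19))/(463 + (10 + 10*4)) = (-451 + (1 + 2*19**2))/(463 + (10 + 10*4)) = (-451 + (1 + 2*361))/(463 + (10 + 40)) = (-451 + (1 + 722))/(463 + 50) = (-451 + 723)/513 = 272*(1/513) = 272/513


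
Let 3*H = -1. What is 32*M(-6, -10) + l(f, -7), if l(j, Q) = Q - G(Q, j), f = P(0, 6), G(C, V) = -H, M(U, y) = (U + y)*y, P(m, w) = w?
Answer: 15338/3 ≈ 5112.7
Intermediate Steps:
H = -⅓ (H = (⅓)*(-1) = -⅓ ≈ -0.33333)
M(U, y) = y*(U + y)
G(C, V) = ⅓ (G(C, V) = -1*(-⅓) = ⅓)
f = 6
l(j, Q) = -⅓ + Q (l(j, Q) = Q - 1*⅓ = Q - ⅓ = -⅓ + Q)
32*M(-6, -10) + l(f, -7) = 32*(-10*(-6 - 10)) + (-⅓ - 7) = 32*(-10*(-16)) - 22/3 = 32*160 - 22/3 = 5120 - 22/3 = 15338/3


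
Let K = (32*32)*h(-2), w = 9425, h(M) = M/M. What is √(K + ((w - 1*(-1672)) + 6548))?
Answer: 7*√381 ≈ 136.63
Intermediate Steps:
h(M) = 1
K = 1024 (K = (32*32)*1 = 1024*1 = 1024)
√(K + ((w - 1*(-1672)) + 6548)) = √(1024 + ((9425 - 1*(-1672)) + 6548)) = √(1024 + ((9425 + 1672) + 6548)) = √(1024 + (11097 + 6548)) = √(1024 + 17645) = √18669 = 7*√381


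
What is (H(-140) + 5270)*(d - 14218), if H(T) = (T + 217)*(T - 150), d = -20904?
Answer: 599181320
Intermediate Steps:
H(T) = (-150 + T)*(217 + T) (H(T) = (217 + T)*(-150 + T) = (-150 + T)*(217 + T))
(H(-140) + 5270)*(d - 14218) = ((-32550 + (-140)² + 67*(-140)) + 5270)*(-20904 - 14218) = ((-32550 + 19600 - 9380) + 5270)*(-35122) = (-22330 + 5270)*(-35122) = -17060*(-35122) = 599181320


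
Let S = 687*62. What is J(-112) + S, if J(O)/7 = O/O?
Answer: 42601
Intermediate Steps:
S = 42594
J(O) = 7 (J(O) = 7*(O/O) = 7*1 = 7)
J(-112) + S = 7 + 42594 = 42601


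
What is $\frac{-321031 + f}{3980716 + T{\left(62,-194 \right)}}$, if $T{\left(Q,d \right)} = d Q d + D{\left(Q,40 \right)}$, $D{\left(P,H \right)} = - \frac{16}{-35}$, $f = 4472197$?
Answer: $\frac{72645405}{110497598} \approx 0.65744$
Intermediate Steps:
$D{\left(P,H \right)} = \frac{16}{35}$ ($D{\left(P,H \right)} = \left(-16\right) \left(- \frac{1}{35}\right) = \frac{16}{35}$)
$T{\left(Q,d \right)} = \frac{16}{35} + Q d^{2}$ ($T{\left(Q,d \right)} = d Q d + \frac{16}{35} = Q d d + \frac{16}{35} = Q d^{2} + \frac{16}{35} = \frac{16}{35} + Q d^{2}$)
$\frac{-321031 + f}{3980716 + T{\left(62,-194 \right)}} = \frac{-321031 + 4472197}{3980716 + \left(\frac{16}{35} + 62 \left(-194\right)^{2}\right)} = \frac{4151166}{3980716 + \left(\frac{16}{35} + 62 \cdot 37636\right)} = \frac{4151166}{3980716 + \left(\frac{16}{35} + 2333432\right)} = \frac{4151166}{3980716 + \frac{81670136}{35}} = \frac{4151166}{\frac{220995196}{35}} = 4151166 \cdot \frac{35}{220995196} = \frac{72645405}{110497598}$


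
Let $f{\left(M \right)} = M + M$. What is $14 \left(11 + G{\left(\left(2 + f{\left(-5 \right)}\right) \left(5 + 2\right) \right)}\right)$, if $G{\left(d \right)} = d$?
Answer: $-630$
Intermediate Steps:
$f{\left(M \right)} = 2 M$
$14 \left(11 + G{\left(\left(2 + f{\left(-5 \right)}\right) \left(5 + 2\right) \right)}\right) = 14 \left(11 + \left(2 + 2 \left(-5\right)\right) \left(5 + 2\right)\right) = 14 \left(11 + \left(2 - 10\right) 7\right) = 14 \left(11 - 56\right) = 14 \left(-45\right) = -630$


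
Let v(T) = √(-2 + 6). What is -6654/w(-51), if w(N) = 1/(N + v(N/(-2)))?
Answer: 326046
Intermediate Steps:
v(T) = 2 (v(T) = √4 = 2)
w(N) = 1/(2 + N) (w(N) = 1/(N + 2) = 1/(2 + N))
-6654/w(-51) = -6654/(1/(2 - 51)) = -6654/(1/(-49)) = -6654/(-1/49) = -6654*(-49) = 326046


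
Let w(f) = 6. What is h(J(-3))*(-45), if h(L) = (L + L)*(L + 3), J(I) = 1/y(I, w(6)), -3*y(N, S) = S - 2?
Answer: 1215/8 ≈ 151.88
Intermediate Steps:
y(N, S) = 2/3 - S/3 (y(N, S) = -(S - 2)/3 = -(-2 + S)/3 = 2/3 - S/3)
J(I) = -3/4 (J(I) = 1/(2/3 - 1/3*6) = 1/(2/3 - 2) = 1/(-4/3) = -3/4)
h(L) = 2*L*(3 + L) (h(L) = (2*L)*(3 + L) = 2*L*(3 + L))
h(J(-3))*(-45) = (2*(-3/4)*(3 - 3/4))*(-45) = (2*(-3/4)*(9/4))*(-45) = -27/8*(-45) = 1215/8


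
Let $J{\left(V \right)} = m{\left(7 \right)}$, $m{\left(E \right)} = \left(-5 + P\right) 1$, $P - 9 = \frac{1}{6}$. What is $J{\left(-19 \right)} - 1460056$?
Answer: $- \frac{8760311}{6} \approx -1.4601 \cdot 10^{6}$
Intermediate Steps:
$P = \frac{55}{6}$ ($P = 9 + \frac{1}{6} = \frac{55}{6} \approx 9.1667$)
$m{\left(E \right)} = \frac{25}{6}$ ($m{\left(E \right)} = \left(-5 + \frac{55}{6}\right) 1 = \frac{25}{6} \cdot 1 = \frac{25}{6}$)
$J{\left(V \right)} = \frac{25}{6}$
$J{\left(-19 \right)} - 1460056 = \frac{25}{6} - 1460056 = - \frac{8760311}{6}$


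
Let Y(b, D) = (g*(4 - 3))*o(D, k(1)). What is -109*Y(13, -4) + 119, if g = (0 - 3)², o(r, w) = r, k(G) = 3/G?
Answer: 4043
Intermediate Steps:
g = 9 (g = (-3)² = 9)
Y(b, D) = 9*D (Y(b, D) = (9*(4 - 3))*D = (9*1)*D = 9*D)
-109*Y(13, -4) + 119 = -981*(-4) + 119 = -109*(-36) + 119 = 3924 + 119 = 4043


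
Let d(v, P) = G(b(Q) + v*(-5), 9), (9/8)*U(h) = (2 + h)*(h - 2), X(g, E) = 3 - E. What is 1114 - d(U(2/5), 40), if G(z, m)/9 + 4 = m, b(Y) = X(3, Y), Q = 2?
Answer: 1069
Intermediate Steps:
b(Y) = 3 - Y
G(z, m) = -36 + 9*m
U(h) = 8*(-2 + h)*(2 + h)/9 (U(h) = 8*((2 + h)*(h - 2))/9 = 8*((2 + h)*(-2 + h))/9 = 8*((-2 + h)*(2 + h))/9 = 8*(-2 + h)*(2 + h)/9)
d(v, P) = 45 (d(v, P) = -36 + 9*9 = -36 + 81 = 45)
1114 - d(U(2/5), 40) = 1114 - 1*45 = 1114 - 45 = 1069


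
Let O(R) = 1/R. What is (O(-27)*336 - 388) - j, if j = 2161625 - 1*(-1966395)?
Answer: -37155784/9 ≈ -4.1284e+6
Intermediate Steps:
j = 4128020 (j = 2161625 + 1966395 = 4128020)
(O(-27)*336 - 388) - j = (336/(-27) - 388) - 1*4128020 = (-1/27*336 - 388) - 4128020 = (-112/9 - 388) - 4128020 = -3604/9 - 4128020 = -37155784/9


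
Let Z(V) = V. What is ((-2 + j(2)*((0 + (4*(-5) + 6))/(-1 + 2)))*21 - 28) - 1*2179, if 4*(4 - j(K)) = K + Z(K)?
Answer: -3131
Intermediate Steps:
j(K) = 4 - K/2 (j(K) = 4 - (K + K)/4 = 4 - K/2)
((-2 + j(2)*((0 + (4*(-5) + 6))/(-1 + 2)))*21 - 28) - 1*2179 = ((-2 + (4 - 1/2*2)*((0 + (4*(-5) + 6))/(-1 + 2)))*21 - 28) - 1*2179 = ((-2 + (4 - 1)*((0 + (-20 + 6))/1))*21 - 28) - 2179 = ((-2 + 3*((0 - 14)*1))*21 - 28) - 2179 = ((-2 + 3*(-14*1))*21 - 28) - 2179 = ((-2 + 3*(-14))*21 - 28) - 2179 = ((-2 - 42)*21 - 28) - 2179 = (-44*21 - 28) - 2179 = (-924 - 28) - 2179 = -952 - 2179 = -3131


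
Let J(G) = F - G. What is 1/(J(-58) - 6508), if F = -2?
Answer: -1/6452 ≈ -0.00015499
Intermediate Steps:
J(G) = -2 - G
1/(J(-58) - 6508) = 1/((-2 - 1*(-58)) - 6508) = 1/((-2 + 58) - 6508) = 1/(56 - 6508) = 1/(-6452) = -1/6452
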